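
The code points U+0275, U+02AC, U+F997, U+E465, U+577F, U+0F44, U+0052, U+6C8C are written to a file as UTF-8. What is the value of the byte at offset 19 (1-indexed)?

1-indexed offset 19 is 0-indexed offset 18.
U+0275 → 2-byte form C9 B5 at offsets 0–1.
U+02AC → 2-byte form CA AC at offsets 2–3.
U+F997 → 3-byte form EF A6 97 at offsets 4–6.
U+E465 → 3-byte form EE 91 A5 at offsets 7–9.
U+577F → 3-byte form E5 9D BF at offsets 10–12.
U+0F44 → 3-byte form E0 BD 84 at offsets 13–15.
U+0052 → 1-byte form 52 at offsets 16–16.
U+6C8C → 3-byte form E6 B2 8C at offsets 17–19.
Offset 18 falls in char 8's range; it's byte 2 of E6 B2 8C = 0xB2.

0xB2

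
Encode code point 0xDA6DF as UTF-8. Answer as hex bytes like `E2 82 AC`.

U+DA6DF = 0xDA6DF = 894687 decimal. In range U+10000–U+10FFFF → 4-byte form: 11110xxx 10xxxxxx 10xxxxxx 10xxxxxx.
Binary (21 bits): 011011010011011011111.
Split 3+6+6+6: 011 | 011010 | 011011 | 011111.
Byte 1: 11110011 = 0xF3.
Byte 2: 10011010 = 0x9A.
Byte 3: 10011011 = 0x9B.
Byte 4: 10011111 = 0x9F.

F3 9A 9B 9F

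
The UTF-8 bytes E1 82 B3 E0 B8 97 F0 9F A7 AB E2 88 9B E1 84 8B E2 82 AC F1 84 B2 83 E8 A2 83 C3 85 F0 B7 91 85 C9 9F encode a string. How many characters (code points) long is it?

Byte at offset 0: 0xE1 = 11100001 → 3-byte char (#1). Advance 3.
Byte at offset 3: 0xE0 = 11100000 → 3-byte char (#2). Advance 3.
Byte at offset 6: 0xF0 = 11110000 → 4-byte char (#3). Advance 4.
Byte at offset 10: 0xE2 = 11100010 → 3-byte char (#4). Advance 3.
Byte at offset 13: 0xE1 = 11100001 → 3-byte char (#5). Advance 3.
Byte at offset 16: 0xE2 = 11100010 → 3-byte char (#6). Advance 3.
Byte at offset 19: 0xF1 = 11110001 → 4-byte char (#7). Advance 4.
Byte at offset 23: 0xE8 = 11101000 → 3-byte char (#8). Advance 3.
Byte at offset 26: 0xC3 = 11000011 → 2-byte char (#9). Advance 2.
Byte at offset 28: 0xF0 = 11110000 → 4-byte char (#10). Advance 4.
Byte at offset 32: 0xC9 = 11001001 → 2-byte char (#11). Advance 2.
Reached end at offset 34 after 11 code points.

11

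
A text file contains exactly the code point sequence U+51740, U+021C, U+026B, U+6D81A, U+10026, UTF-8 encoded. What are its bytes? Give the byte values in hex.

F1 91 9D 80 C8 9C C9 AB F1 AD A0 9A F0 90 80 A6

U+51740: 4-byte form → F1 91 9D 80.
U+021C: 2-byte form → C8 9C.
U+026B: 2-byte form → C9 AB.
U+6D81A: 4-byte form → F1 AD A0 9A.
U+10026: 4-byte form → F0 90 80 A6.
Concatenated (16 bytes): F1 91 9D 80 C8 9C C9 AB F1 AD A0 9A F0 90 80 A6.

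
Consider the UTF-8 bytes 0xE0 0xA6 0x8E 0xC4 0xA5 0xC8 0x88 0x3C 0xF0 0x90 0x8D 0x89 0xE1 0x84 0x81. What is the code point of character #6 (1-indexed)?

U+1101

Offset 0: leading byte 0xE0 = 11100000 → 3-byte char #1 = E0 A6 8E.
Offset 3: leading byte 0xC4 = 11000100 → 2-byte char #2 = C4 A5.
Offset 5: leading byte 0xC8 = 11001000 → 2-byte char #3 = C8 88.
Offset 7: leading byte 0x3C = 00111100 → 1-byte char #4 = 3C.
Offset 8: leading byte 0xF0 = 11110000 → 4-byte char #5 = F0 90 8D 89.
Offset 12: leading byte 0xE1 = 11100001 → 3-byte char #6 = E1 84 81.
Leading byte 0xE1 = 11100001 matches 1110xxxx → 3-byte sequence.
Byte 1: 0xE1 = 11100001, payload 0001 (4 bits).
Byte 2: 0x84 = 10000100 (10xxxxxx ✓), payload 000100.
Byte 3: 0x81 = 10000001 (10xxxxxx ✓), payload 000001.
Concatenate: 0001000100000001 = 0x1101 (16 bits → U+1101).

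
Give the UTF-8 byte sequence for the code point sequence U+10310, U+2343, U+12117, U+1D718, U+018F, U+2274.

U+10310: 4-byte form → F0 90 8C 90.
U+2343: 3-byte form → E2 8D 83.
U+12117: 4-byte form → F0 92 84 97.
U+1D718: 4-byte form → F0 9D 9C 98.
U+018F: 2-byte form → C6 8F.
U+2274: 3-byte form → E2 89 B4.
Concatenated (20 bytes): F0 90 8C 90 E2 8D 83 F0 92 84 97 F0 9D 9C 98 C6 8F E2 89 B4.

F0 90 8C 90 E2 8D 83 F0 92 84 97 F0 9D 9C 98 C6 8F E2 89 B4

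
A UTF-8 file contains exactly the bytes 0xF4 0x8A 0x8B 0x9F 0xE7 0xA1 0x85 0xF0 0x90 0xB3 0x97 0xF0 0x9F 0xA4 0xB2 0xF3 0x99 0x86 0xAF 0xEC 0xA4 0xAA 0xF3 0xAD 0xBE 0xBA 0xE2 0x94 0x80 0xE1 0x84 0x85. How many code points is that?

9

Byte at offset 0: 0xF4 = 11110100 → 4-byte char (#1). Advance 4.
Byte at offset 4: 0xE7 = 11100111 → 3-byte char (#2). Advance 3.
Byte at offset 7: 0xF0 = 11110000 → 4-byte char (#3). Advance 4.
Byte at offset 11: 0xF0 = 11110000 → 4-byte char (#4). Advance 4.
Byte at offset 15: 0xF3 = 11110011 → 4-byte char (#5). Advance 4.
Byte at offset 19: 0xEC = 11101100 → 3-byte char (#6). Advance 3.
Byte at offset 22: 0xF3 = 11110011 → 4-byte char (#7). Advance 4.
Byte at offset 26: 0xE2 = 11100010 → 3-byte char (#8). Advance 3.
Byte at offset 29: 0xE1 = 11100001 → 3-byte char (#9). Advance 3.
Reached end at offset 32 after 9 code points.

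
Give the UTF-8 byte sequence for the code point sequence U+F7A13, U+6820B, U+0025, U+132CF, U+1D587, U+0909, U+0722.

U+F7A13: 4-byte form → F3 B7 A8 93.
U+6820B: 4-byte form → F1 A8 88 8B.
U+0025: 1-byte form → 25.
U+132CF: 4-byte form → F0 93 8B 8F.
U+1D587: 4-byte form → F0 9D 96 87.
U+0909: 3-byte form → E0 A4 89.
U+0722: 2-byte form → DC A2.
Concatenated (22 bytes): F3 B7 A8 93 F1 A8 88 8B 25 F0 93 8B 8F F0 9D 96 87 E0 A4 89 DC A2.

F3 B7 A8 93 F1 A8 88 8B 25 F0 93 8B 8F F0 9D 96 87 E0 A4 89 DC A2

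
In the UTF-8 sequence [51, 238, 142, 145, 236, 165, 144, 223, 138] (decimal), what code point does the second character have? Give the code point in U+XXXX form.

Offset 0: leading byte 0x33 = 00110011 → 1-byte char #1 = 33.
Offset 1: leading byte 0xEE = 11101110 → 3-byte char #2 = EE 8E 91.
Leading byte 0xEE = 11101110 matches 1110xxxx → 3-byte sequence.
Byte 1: 0xEE = 11101110, payload 1110 (4 bits).
Byte 2: 0x8E = 10001110 (10xxxxxx ✓), payload 001110.
Byte 3: 0x91 = 10010001 (10xxxxxx ✓), payload 010001.
Concatenate: 1110001110010001 = 0xE391 (16 bits → U+E391).

U+E391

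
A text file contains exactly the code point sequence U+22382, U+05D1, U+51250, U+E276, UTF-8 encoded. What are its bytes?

F0 A2 8E 82 D7 91 F1 91 89 90 EE 89 B6

U+22382: 4-byte form → F0 A2 8E 82.
U+05D1: 2-byte form → D7 91.
U+51250: 4-byte form → F1 91 89 90.
U+E276: 3-byte form → EE 89 B6.
Concatenated (13 bytes): F0 A2 8E 82 D7 91 F1 91 89 90 EE 89 B6.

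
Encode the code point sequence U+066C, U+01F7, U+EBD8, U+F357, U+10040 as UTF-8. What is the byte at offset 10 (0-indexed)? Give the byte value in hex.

0xF0

U+066C → 2-byte form D9 AC at offsets 0–1.
U+01F7 → 2-byte form C7 B7 at offsets 2–3.
U+EBD8 → 3-byte form EE AF 98 at offsets 4–6.
U+F357 → 3-byte form EF 8D 97 at offsets 7–9.
U+10040 → 4-byte form F0 90 81 80 at offsets 10–13.
Offset 10 falls in char 5's range; it's byte 1 of F0 90 81 80 = 0xF0.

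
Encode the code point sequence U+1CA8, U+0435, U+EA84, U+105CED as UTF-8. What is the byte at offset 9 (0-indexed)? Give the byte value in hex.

U+1CA8 → 3-byte form E1 B2 A8 at offsets 0–2.
U+0435 → 2-byte form D0 B5 at offsets 3–4.
U+EA84 → 3-byte form EE AA 84 at offsets 5–7.
U+105CED → 4-byte form F4 85 B3 AD at offsets 8–11.
Offset 9 falls in char 4's range; it's byte 2 of F4 85 B3 AD = 0x85.

0x85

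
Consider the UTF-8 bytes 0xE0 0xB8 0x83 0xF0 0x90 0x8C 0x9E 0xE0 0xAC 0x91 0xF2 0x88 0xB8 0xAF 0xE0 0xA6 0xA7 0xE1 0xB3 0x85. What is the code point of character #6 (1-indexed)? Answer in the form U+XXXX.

Offset 0: leading byte 0xE0 = 11100000 → 3-byte char #1 = E0 B8 83.
Offset 3: leading byte 0xF0 = 11110000 → 4-byte char #2 = F0 90 8C 9E.
Offset 7: leading byte 0xE0 = 11100000 → 3-byte char #3 = E0 AC 91.
Offset 10: leading byte 0xF2 = 11110010 → 4-byte char #4 = F2 88 B8 AF.
Offset 14: leading byte 0xE0 = 11100000 → 3-byte char #5 = E0 A6 A7.
Offset 17: leading byte 0xE1 = 11100001 → 3-byte char #6 = E1 B3 85.
Leading byte 0xE1 = 11100001 matches 1110xxxx → 3-byte sequence.
Byte 1: 0xE1 = 11100001, payload 0001 (4 bits).
Byte 2: 0xB3 = 10110011 (10xxxxxx ✓), payload 110011.
Byte 3: 0x85 = 10000101 (10xxxxxx ✓), payload 000101.
Concatenate: 0001110011000101 = 0x1CC5 (16 bits → U+1CC5).

U+1CC5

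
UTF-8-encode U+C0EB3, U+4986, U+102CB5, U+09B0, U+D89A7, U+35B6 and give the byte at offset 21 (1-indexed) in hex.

0xB6

1-indexed offset 21 is 0-indexed offset 20.
U+C0EB3 → 4-byte form F3 80 BA B3 at offsets 0–3.
U+4986 → 3-byte form E4 A6 86 at offsets 4–6.
U+102CB5 → 4-byte form F4 82 B2 B5 at offsets 7–10.
U+09B0 → 3-byte form E0 A6 B0 at offsets 11–13.
U+D89A7 → 4-byte form F3 98 A6 A7 at offsets 14–17.
U+35B6 → 3-byte form E3 96 B6 at offsets 18–20.
Offset 20 falls in char 6's range; it's byte 3 of E3 96 B6 = 0xB6.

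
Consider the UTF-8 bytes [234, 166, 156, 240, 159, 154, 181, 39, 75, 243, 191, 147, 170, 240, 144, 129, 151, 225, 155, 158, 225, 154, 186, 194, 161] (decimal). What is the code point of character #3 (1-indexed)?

U+0027

Offset 0: leading byte 0xEA = 11101010 → 3-byte char #1 = EA A6 9C.
Offset 3: leading byte 0xF0 = 11110000 → 4-byte char #2 = F0 9F 9A B5.
Offset 7: leading byte 0x27 = 00100111 → 1-byte char #3 = 27.
Leading byte 0x27 = 00100111 matches 0xxxxxxx → 1-byte sequence.
Byte 1: 0x27 = 00100111, payload 0100111 (7 bits).
Concatenate: 0100111 = 0x27 (7 bits → U+0027).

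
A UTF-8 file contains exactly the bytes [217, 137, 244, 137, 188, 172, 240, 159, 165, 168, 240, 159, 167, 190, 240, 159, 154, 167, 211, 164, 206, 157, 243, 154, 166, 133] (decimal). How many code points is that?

Byte at offset 0: 0xD9 = 11011001 → 2-byte char (#1). Advance 2.
Byte at offset 2: 0xF4 = 11110100 → 4-byte char (#2). Advance 4.
Byte at offset 6: 0xF0 = 11110000 → 4-byte char (#3). Advance 4.
Byte at offset 10: 0xF0 = 11110000 → 4-byte char (#4). Advance 4.
Byte at offset 14: 0xF0 = 11110000 → 4-byte char (#5). Advance 4.
Byte at offset 18: 0xD3 = 11010011 → 2-byte char (#6). Advance 2.
Byte at offset 20: 0xCE = 11001110 → 2-byte char (#7). Advance 2.
Byte at offset 22: 0xF3 = 11110011 → 4-byte char (#8). Advance 4.
Reached end at offset 26 after 8 code points.

8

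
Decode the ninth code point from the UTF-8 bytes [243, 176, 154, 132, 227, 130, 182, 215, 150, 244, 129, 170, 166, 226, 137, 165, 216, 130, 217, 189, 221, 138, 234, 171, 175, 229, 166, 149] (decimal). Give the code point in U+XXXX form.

Offset 0: leading byte 0xF3 = 11110011 → 4-byte char #1 = F3 B0 9A 84.
Offset 4: leading byte 0xE3 = 11100011 → 3-byte char #2 = E3 82 B6.
Offset 7: leading byte 0xD7 = 11010111 → 2-byte char #3 = D7 96.
Offset 9: leading byte 0xF4 = 11110100 → 4-byte char #4 = F4 81 AA A6.
Offset 13: leading byte 0xE2 = 11100010 → 3-byte char #5 = E2 89 A5.
Offset 16: leading byte 0xD8 = 11011000 → 2-byte char #6 = D8 82.
Offset 18: leading byte 0xD9 = 11011001 → 2-byte char #7 = D9 BD.
Offset 20: leading byte 0xDD = 11011101 → 2-byte char #8 = DD 8A.
Offset 22: leading byte 0xEA = 11101010 → 3-byte char #9 = EA AB AF.
Leading byte 0xEA = 11101010 matches 1110xxxx → 3-byte sequence.
Byte 1: 0xEA = 11101010, payload 1010 (4 bits).
Byte 2: 0xAB = 10101011 (10xxxxxx ✓), payload 101011.
Byte 3: 0xAF = 10101111 (10xxxxxx ✓), payload 101111.
Concatenate: 1010101011101111 = 0xAAEF (16 bits → U+AAEF).

U+AAEF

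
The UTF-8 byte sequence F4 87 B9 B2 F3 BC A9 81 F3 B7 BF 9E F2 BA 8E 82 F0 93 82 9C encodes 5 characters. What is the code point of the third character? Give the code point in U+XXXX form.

U+F7FDE

Offset 0: leading byte 0xF4 = 11110100 → 4-byte char #1 = F4 87 B9 B2.
Offset 4: leading byte 0xF3 = 11110011 → 4-byte char #2 = F3 BC A9 81.
Offset 8: leading byte 0xF3 = 11110011 → 4-byte char #3 = F3 B7 BF 9E.
Leading byte 0xF3 = 11110011 matches 11110xxx → 4-byte sequence.
Byte 1: 0xF3 = 11110011, payload 011 (3 bits).
Byte 2: 0xB7 = 10110111 (10xxxxxx ✓), payload 110111.
Byte 3: 0xBF = 10111111 (10xxxxxx ✓), payload 111111.
Byte 4: 0x9E = 10011110 (10xxxxxx ✓), payload 011110.
Concatenate: 011110111111111011110 = 0xF7FDE (21 bits → U+F7FDE).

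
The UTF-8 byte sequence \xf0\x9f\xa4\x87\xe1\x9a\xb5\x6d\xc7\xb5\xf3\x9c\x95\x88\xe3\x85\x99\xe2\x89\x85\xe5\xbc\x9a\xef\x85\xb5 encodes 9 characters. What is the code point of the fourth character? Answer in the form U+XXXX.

U+01F5

Offset 0: leading byte 0xF0 = 11110000 → 4-byte char #1 = F0 9F A4 87.
Offset 4: leading byte 0xE1 = 11100001 → 3-byte char #2 = E1 9A B5.
Offset 7: leading byte 0x6D = 01101101 → 1-byte char #3 = 6D.
Offset 8: leading byte 0xC7 = 11000111 → 2-byte char #4 = C7 B5.
Leading byte 0xC7 = 11000111 matches 110xxxxx → 2-byte sequence.
Byte 1: 0xC7 = 11000111, payload 00111 (5 bits).
Byte 2: 0xB5 = 10110101 (10xxxxxx ✓), payload 110101.
Concatenate: 00111110101 = 0x1F5 (11 bits → U+01F5).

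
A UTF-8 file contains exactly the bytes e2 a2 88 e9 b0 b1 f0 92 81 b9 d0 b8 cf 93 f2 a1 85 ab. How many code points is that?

Byte at offset 0: 0xE2 = 11100010 → 3-byte char (#1). Advance 3.
Byte at offset 3: 0xE9 = 11101001 → 3-byte char (#2). Advance 3.
Byte at offset 6: 0xF0 = 11110000 → 4-byte char (#3). Advance 4.
Byte at offset 10: 0xD0 = 11010000 → 2-byte char (#4). Advance 2.
Byte at offset 12: 0xCF = 11001111 → 2-byte char (#5). Advance 2.
Byte at offset 14: 0xF2 = 11110010 → 4-byte char (#6). Advance 4.
Reached end at offset 18 after 6 code points.

6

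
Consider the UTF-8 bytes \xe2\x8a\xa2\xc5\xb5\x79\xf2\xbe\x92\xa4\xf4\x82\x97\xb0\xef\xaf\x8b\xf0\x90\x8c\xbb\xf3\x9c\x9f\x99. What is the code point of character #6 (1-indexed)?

Offset 0: leading byte 0xE2 = 11100010 → 3-byte char #1 = E2 8A A2.
Offset 3: leading byte 0xC5 = 11000101 → 2-byte char #2 = C5 B5.
Offset 5: leading byte 0x79 = 01111001 → 1-byte char #3 = 79.
Offset 6: leading byte 0xF2 = 11110010 → 4-byte char #4 = F2 BE 92 A4.
Offset 10: leading byte 0xF4 = 11110100 → 4-byte char #5 = F4 82 97 B0.
Offset 14: leading byte 0xEF = 11101111 → 3-byte char #6 = EF AF 8B.
Leading byte 0xEF = 11101111 matches 1110xxxx → 3-byte sequence.
Byte 1: 0xEF = 11101111, payload 1111 (4 bits).
Byte 2: 0xAF = 10101111 (10xxxxxx ✓), payload 101111.
Byte 3: 0x8B = 10001011 (10xxxxxx ✓), payload 001011.
Concatenate: 1111101111001011 = 0xFBCB (16 bits → U+FBCB).

U+FBCB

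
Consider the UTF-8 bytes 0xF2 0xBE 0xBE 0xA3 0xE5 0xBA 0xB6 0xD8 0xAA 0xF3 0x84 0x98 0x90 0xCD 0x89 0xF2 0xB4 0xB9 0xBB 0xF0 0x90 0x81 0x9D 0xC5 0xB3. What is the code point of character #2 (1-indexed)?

U+5EB6

Offset 0: leading byte 0xF2 = 11110010 → 4-byte char #1 = F2 BE BE A3.
Offset 4: leading byte 0xE5 = 11100101 → 3-byte char #2 = E5 BA B6.
Leading byte 0xE5 = 11100101 matches 1110xxxx → 3-byte sequence.
Byte 1: 0xE5 = 11100101, payload 0101 (4 bits).
Byte 2: 0xBA = 10111010 (10xxxxxx ✓), payload 111010.
Byte 3: 0xB6 = 10110110 (10xxxxxx ✓), payload 110110.
Concatenate: 0101111010110110 = 0x5EB6 (16 bits → U+5EB6).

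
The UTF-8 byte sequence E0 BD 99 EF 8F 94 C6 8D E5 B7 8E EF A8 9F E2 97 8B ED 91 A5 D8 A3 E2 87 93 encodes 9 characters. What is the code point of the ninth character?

Offset 0: leading byte 0xE0 = 11100000 → 3-byte char #1 = E0 BD 99.
Offset 3: leading byte 0xEF = 11101111 → 3-byte char #2 = EF 8F 94.
Offset 6: leading byte 0xC6 = 11000110 → 2-byte char #3 = C6 8D.
Offset 8: leading byte 0xE5 = 11100101 → 3-byte char #4 = E5 B7 8E.
Offset 11: leading byte 0xEF = 11101111 → 3-byte char #5 = EF A8 9F.
Offset 14: leading byte 0xE2 = 11100010 → 3-byte char #6 = E2 97 8B.
Offset 17: leading byte 0xED = 11101101 → 3-byte char #7 = ED 91 A5.
Offset 20: leading byte 0xD8 = 11011000 → 2-byte char #8 = D8 A3.
Offset 22: leading byte 0xE2 = 11100010 → 3-byte char #9 = E2 87 93.
Leading byte 0xE2 = 11100010 matches 1110xxxx → 3-byte sequence.
Byte 1: 0xE2 = 11100010, payload 0010 (4 bits).
Byte 2: 0x87 = 10000111 (10xxxxxx ✓), payload 000111.
Byte 3: 0x93 = 10010011 (10xxxxxx ✓), payload 010011.
Concatenate: 0010000111010011 = 0x21D3 (16 bits → U+21D3).

U+21D3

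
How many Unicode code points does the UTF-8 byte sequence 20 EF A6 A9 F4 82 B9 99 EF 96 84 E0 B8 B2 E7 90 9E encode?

6

Byte at offset 0: 0x20 = 00100000 → 1-byte char (#1). Advance 1.
Byte at offset 1: 0xEF = 11101111 → 3-byte char (#2). Advance 3.
Byte at offset 4: 0xF4 = 11110100 → 4-byte char (#3). Advance 4.
Byte at offset 8: 0xEF = 11101111 → 3-byte char (#4). Advance 3.
Byte at offset 11: 0xE0 = 11100000 → 3-byte char (#5). Advance 3.
Byte at offset 14: 0xE7 = 11100111 → 3-byte char (#6). Advance 3.
Reached end at offset 17 after 6 code points.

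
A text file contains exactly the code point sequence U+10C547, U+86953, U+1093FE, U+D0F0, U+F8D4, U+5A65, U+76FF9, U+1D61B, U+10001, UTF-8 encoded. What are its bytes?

U+10C547: 4-byte form → F4 8C 95 87.
U+86953: 4-byte form → F2 86 A5 93.
U+1093FE: 4-byte form → F4 89 8F BE.
U+D0F0: 3-byte form → ED 83 B0.
U+F8D4: 3-byte form → EF A3 94.
U+5A65: 3-byte form → E5 A9 A5.
U+76FF9: 4-byte form → F1 B6 BF B9.
U+1D61B: 4-byte form → F0 9D 98 9B.
U+10001: 4-byte form → F0 90 80 81.
Concatenated (33 bytes): F4 8C 95 87 F2 86 A5 93 F4 89 8F BE ED 83 B0 EF A3 94 E5 A9 A5 F1 B6 BF B9 F0 9D 98 9B F0 90 80 81.

F4 8C 95 87 F2 86 A5 93 F4 89 8F BE ED 83 B0 EF A3 94 E5 A9 A5 F1 B6 BF B9 F0 9D 98 9B F0 90 80 81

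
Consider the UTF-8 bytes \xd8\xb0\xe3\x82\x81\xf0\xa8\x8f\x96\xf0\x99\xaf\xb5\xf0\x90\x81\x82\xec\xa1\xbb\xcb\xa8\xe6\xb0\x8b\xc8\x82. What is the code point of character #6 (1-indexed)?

U+C87B

Offset 0: leading byte 0xD8 = 11011000 → 2-byte char #1 = D8 B0.
Offset 2: leading byte 0xE3 = 11100011 → 3-byte char #2 = E3 82 81.
Offset 5: leading byte 0xF0 = 11110000 → 4-byte char #3 = F0 A8 8F 96.
Offset 9: leading byte 0xF0 = 11110000 → 4-byte char #4 = F0 99 AF B5.
Offset 13: leading byte 0xF0 = 11110000 → 4-byte char #5 = F0 90 81 82.
Offset 17: leading byte 0xEC = 11101100 → 3-byte char #6 = EC A1 BB.
Leading byte 0xEC = 11101100 matches 1110xxxx → 3-byte sequence.
Byte 1: 0xEC = 11101100, payload 1100 (4 bits).
Byte 2: 0xA1 = 10100001 (10xxxxxx ✓), payload 100001.
Byte 3: 0xBB = 10111011 (10xxxxxx ✓), payload 111011.
Concatenate: 1100100001111011 = 0xC87B (16 bits → U+C87B).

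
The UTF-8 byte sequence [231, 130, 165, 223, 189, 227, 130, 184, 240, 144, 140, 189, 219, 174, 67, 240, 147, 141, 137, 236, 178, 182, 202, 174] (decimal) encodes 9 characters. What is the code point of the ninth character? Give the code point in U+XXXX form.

U+02AE

Offset 0: leading byte 0xE7 = 11100111 → 3-byte char #1 = E7 82 A5.
Offset 3: leading byte 0xDF = 11011111 → 2-byte char #2 = DF BD.
Offset 5: leading byte 0xE3 = 11100011 → 3-byte char #3 = E3 82 B8.
Offset 8: leading byte 0xF0 = 11110000 → 4-byte char #4 = F0 90 8C BD.
Offset 12: leading byte 0xDB = 11011011 → 2-byte char #5 = DB AE.
Offset 14: leading byte 0x43 = 01000011 → 1-byte char #6 = 43.
Offset 15: leading byte 0xF0 = 11110000 → 4-byte char #7 = F0 93 8D 89.
Offset 19: leading byte 0xEC = 11101100 → 3-byte char #8 = EC B2 B6.
Offset 22: leading byte 0xCA = 11001010 → 2-byte char #9 = CA AE.
Leading byte 0xCA = 11001010 matches 110xxxxx → 2-byte sequence.
Byte 1: 0xCA = 11001010, payload 01010 (5 bits).
Byte 2: 0xAE = 10101110 (10xxxxxx ✓), payload 101110.
Concatenate: 01010101110 = 0x2AE (11 bits → U+02AE).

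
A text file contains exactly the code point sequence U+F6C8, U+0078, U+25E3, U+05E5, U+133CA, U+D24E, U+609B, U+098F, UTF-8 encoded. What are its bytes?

EF 9B 88 78 E2 97 A3 D7 A5 F0 93 8F 8A ED 89 8E E6 82 9B E0 A6 8F

U+F6C8: 3-byte form → EF 9B 88.
U+0078: 1-byte form → 78.
U+25E3: 3-byte form → E2 97 A3.
U+05E5: 2-byte form → D7 A5.
U+133CA: 4-byte form → F0 93 8F 8A.
U+D24E: 3-byte form → ED 89 8E.
U+609B: 3-byte form → E6 82 9B.
U+098F: 3-byte form → E0 A6 8F.
Concatenated (22 bytes): EF 9B 88 78 E2 97 A3 D7 A5 F0 93 8F 8A ED 89 8E E6 82 9B E0 A6 8F.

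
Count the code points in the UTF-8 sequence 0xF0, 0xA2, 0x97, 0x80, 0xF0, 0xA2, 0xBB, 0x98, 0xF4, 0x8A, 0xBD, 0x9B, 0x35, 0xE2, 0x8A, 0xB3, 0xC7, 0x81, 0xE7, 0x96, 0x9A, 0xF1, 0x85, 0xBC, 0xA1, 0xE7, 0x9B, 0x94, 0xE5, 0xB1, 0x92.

10

Byte at offset 0: 0xF0 = 11110000 → 4-byte char (#1). Advance 4.
Byte at offset 4: 0xF0 = 11110000 → 4-byte char (#2). Advance 4.
Byte at offset 8: 0xF4 = 11110100 → 4-byte char (#3). Advance 4.
Byte at offset 12: 0x35 = 00110101 → 1-byte char (#4). Advance 1.
Byte at offset 13: 0xE2 = 11100010 → 3-byte char (#5). Advance 3.
Byte at offset 16: 0xC7 = 11000111 → 2-byte char (#6). Advance 2.
Byte at offset 18: 0xE7 = 11100111 → 3-byte char (#7). Advance 3.
Byte at offset 21: 0xF1 = 11110001 → 4-byte char (#8). Advance 4.
Byte at offset 25: 0xE7 = 11100111 → 3-byte char (#9). Advance 3.
Byte at offset 28: 0xE5 = 11100101 → 3-byte char (#10). Advance 3.
Reached end at offset 31 after 10 code points.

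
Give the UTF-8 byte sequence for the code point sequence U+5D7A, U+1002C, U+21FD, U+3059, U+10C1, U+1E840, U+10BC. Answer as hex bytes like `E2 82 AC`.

U+5D7A: 3-byte form → E5 B5 BA.
U+1002C: 4-byte form → F0 90 80 AC.
U+21FD: 3-byte form → E2 87 BD.
U+3059: 3-byte form → E3 81 99.
U+10C1: 3-byte form → E1 83 81.
U+1E840: 4-byte form → F0 9E A1 80.
U+10BC: 3-byte form → E1 82 BC.
Concatenated (23 bytes): E5 B5 BA F0 90 80 AC E2 87 BD E3 81 99 E1 83 81 F0 9E A1 80 E1 82 BC.

E5 B5 BA F0 90 80 AC E2 87 BD E3 81 99 E1 83 81 F0 9E A1 80 E1 82 BC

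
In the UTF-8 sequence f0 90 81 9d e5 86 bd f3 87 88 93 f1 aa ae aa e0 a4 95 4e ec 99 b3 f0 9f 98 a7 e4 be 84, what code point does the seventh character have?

U+C673

Offset 0: leading byte 0xF0 = 11110000 → 4-byte char #1 = F0 90 81 9D.
Offset 4: leading byte 0xE5 = 11100101 → 3-byte char #2 = E5 86 BD.
Offset 7: leading byte 0xF3 = 11110011 → 4-byte char #3 = F3 87 88 93.
Offset 11: leading byte 0xF1 = 11110001 → 4-byte char #4 = F1 AA AE AA.
Offset 15: leading byte 0xE0 = 11100000 → 3-byte char #5 = E0 A4 95.
Offset 18: leading byte 0x4E = 01001110 → 1-byte char #6 = 4E.
Offset 19: leading byte 0xEC = 11101100 → 3-byte char #7 = EC 99 B3.
Leading byte 0xEC = 11101100 matches 1110xxxx → 3-byte sequence.
Byte 1: 0xEC = 11101100, payload 1100 (4 bits).
Byte 2: 0x99 = 10011001 (10xxxxxx ✓), payload 011001.
Byte 3: 0xB3 = 10110011 (10xxxxxx ✓), payload 110011.
Concatenate: 1100011001110011 = 0xC673 (16 bits → U+C673).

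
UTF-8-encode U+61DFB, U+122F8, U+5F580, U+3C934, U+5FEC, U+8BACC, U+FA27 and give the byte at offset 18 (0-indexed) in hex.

U+61DFB → 4-byte form F1 A1 B7 BB at offsets 0–3.
U+122F8 → 4-byte form F0 92 8B B8 at offsets 4–7.
U+5F580 → 4-byte form F1 9F 96 80 at offsets 8–11.
U+3C934 → 4-byte form F0 BC A4 B4 at offsets 12–15.
U+5FEC → 3-byte form E5 BF AC at offsets 16–18.
Offset 18 falls in char 5's range; it's byte 3 of E5 BF AC = 0xAC.

0xAC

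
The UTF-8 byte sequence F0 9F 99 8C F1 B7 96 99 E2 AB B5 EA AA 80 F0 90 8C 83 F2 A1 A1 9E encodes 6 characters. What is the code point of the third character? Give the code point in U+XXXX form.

Offset 0: leading byte 0xF0 = 11110000 → 4-byte char #1 = F0 9F 99 8C.
Offset 4: leading byte 0xF1 = 11110001 → 4-byte char #2 = F1 B7 96 99.
Offset 8: leading byte 0xE2 = 11100010 → 3-byte char #3 = E2 AB B5.
Leading byte 0xE2 = 11100010 matches 1110xxxx → 3-byte sequence.
Byte 1: 0xE2 = 11100010, payload 0010 (4 bits).
Byte 2: 0xAB = 10101011 (10xxxxxx ✓), payload 101011.
Byte 3: 0xB5 = 10110101 (10xxxxxx ✓), payload 110101.
Concatenate: 0010101011110101 = 0x2AF5 (16 bits → U+2AF5).

U+2AF5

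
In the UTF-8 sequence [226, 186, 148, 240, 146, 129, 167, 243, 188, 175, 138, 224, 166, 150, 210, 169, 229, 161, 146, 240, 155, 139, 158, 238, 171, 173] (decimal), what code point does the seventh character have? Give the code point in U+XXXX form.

U+1B2DE

Offset 0: leading byte 0xE2 = 11100010 → 3-byte char #1 = E2 BA 94.
Offset 3: leading byte 0xF0 = 11110000 → 4-byte char #2 = F0 92 81 A7.
Offset 7: leading byte 0xF3 = 11110011 → 4-byte char #3 = F3 BC AF 8A.
Offset 11: leading byte 0xE0 = 11100000 → 3-byte char #4 = E0 A6 96.
Offset 14: leading byte 0xD2 = 11010010 → 2-byte char #5 = D2 A9.
Offset 16: leading byte 0xE5 = 11100101 → 3-byte char #6 = E5 A1 92.
Offset 19: leading byte 0xF0 = 11110000 → 4-byte char #7 = F0 9B 8B 9E.
Leading byte 0xF0 = 11110000 matches 11110xxx → 4-byte sequence.
Byte 1: 0xF0 = 11110000, payload 000 (3 bits).
Byte 2: 0x9B = 10011011 (10xxxxxx ✓), payload 011011.
Byte 3: 0x8B = 10001011 (10xxxxxx ✓), payload 001011.
Byte 4: 0x9E = 10011110 (10xxxxxx ✓), payload 011110.
Concatenate: 000011011001011011110 = 0x1B2DE (21 bits → U+1B2DE).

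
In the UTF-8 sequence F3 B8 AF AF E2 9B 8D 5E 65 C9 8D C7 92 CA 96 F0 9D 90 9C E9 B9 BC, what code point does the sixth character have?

Offset 0: leading byte 0xF3 = 11110011 → 4-byte char #1 = F3 B8 AF AF.
Offset 4: leading byte 0xE2 = 11100010 → 3-byte char #2 = E2 9B 8D.
Offset 7: leading byte 0x5E = 01011110 → 1-byte char #3 = 5E.
Offset 8: leading byte 0x65 = 01100101 → 1-byte char #4 = 65.
Offset 9: leading byte 0xC9 = 11001001 → 2-byte char #5 = C9 8D.
Offset 11: leading byte 0xC7 = 11000111 → 2-byte char #6 = C7 92.
Leading byte 0xC7 = 11000111 matches 110xxxxx → 2-byte sequence.
Byte 1: 0xC7 = 11000111, payload 00111 (5 bits).
Byte 2: 0x92 = 10010010 (10xxxxxx ✓), payload 010010.
Concatenate: 00111010010 = 0x1D2 (11 bits → U+01D2).

U+01D2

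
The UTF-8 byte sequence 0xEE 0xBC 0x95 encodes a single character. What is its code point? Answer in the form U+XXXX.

Leading byte 0xEE = 11101110 matches 1110xxxx → 3-byte sequence.
Byte 1: 0xEE = 11101110, payload 1110 (4 bits).
Byte 2: 0xBC = 10111100 (10xxxxxx ✓), payload 111100.
Byte 3: 0x95 = 10010101 (10xxxxxx ✓), payload 010101.
Concatenate: 1110111100010101 = 0xEF15 (16 bits → U+EF15).

U+EF15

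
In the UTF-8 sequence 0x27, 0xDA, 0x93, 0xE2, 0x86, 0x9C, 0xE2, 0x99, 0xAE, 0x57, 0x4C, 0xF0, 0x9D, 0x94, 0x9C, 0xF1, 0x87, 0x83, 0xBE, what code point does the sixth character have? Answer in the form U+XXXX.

Offset 0: leading byte 0x27 = 00100111 → 1-byte char #1 = 27.
Offset 1: leading byte 0xDA = 11011010 → 2-byte char #2 = DA 93.
Offset 3: leading byte 0xE2 = 11100010 → 3-byte char #3 = E2 86 9C.
Offset 6: leading byte 0xE2 = 11100010 → 3-byte char #4 = E2 99 AE.
Offset 9: leading byte 0x57 = 01010111 → 1-byte char #5 = 57.
Offset 10: leading byte 0x4C = 01001100 → 1-byte char #6 = 4C.
Leading byte 0x4C = 01001100 matches 0xxxxxxx → 1-byte sequence.
Byte 1: 0x4C = 01001100, payload 1001100 (7 bits).
Concatenate: 1001100 = 0x4C (7 bits → U+004C).

U+004C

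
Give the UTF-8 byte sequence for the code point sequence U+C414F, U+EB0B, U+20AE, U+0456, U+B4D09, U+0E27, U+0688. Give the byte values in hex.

F3 84 85 8F EE AC 8B E2 82 AE D1 96 F2 B4 B4 89 E0 B8 A7 DA 88

U+C414F: 4-byte form → F3 84 85 8F.
U+EB0B: 3-byte form → EE AC 8B.
U+20AE: 3-byte form → E2 82 AE.
U+0456: 2-byte form → D1 96.
U+B4D09: 4-byte form → F2 B4 B4 89.
U+0E27: 3-byte form → E0 B8 A7.
U+0688: 2-byte form → DA 88.
Concatenated (21 bytes): F3 84 85 8F EE AC 8B E2 82 AE D1 96 F2 B4 B4 89 E0 B8 A7 DA 88.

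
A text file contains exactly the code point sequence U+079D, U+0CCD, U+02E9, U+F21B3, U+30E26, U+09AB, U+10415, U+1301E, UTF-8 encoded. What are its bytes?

U+079D: 2-byte form → DE 9D.
U+0CCD: 3-byte form → E0 B3 8D.
U+02E9: 2-byte form → CB A9.
U+F21B3: 4-byte form → F3 B2 86 B3.
U+30E26: 4-byte form → F0 B0 B8 A6.
U+09AB: 3-byte form → E0 A6 AB.
U+10415: 4-byte form → F0 90 90 95.
U+1301E: 4-byte form → F0 93 80 9E.
Concatenated (26 bytes): DE 9D E0 B3 8D CB A9 F3 B2 86 B3 F0 B0 B8 A6 E0 A6 AB F0 90 90 95 F0 93 80 9E.

DE 9D E0 B3 8D CB A9 F3 B2 86 B3 F0 B0 B8 A6 E0 A6 AB F0 90 90 95 F0 93 80 9E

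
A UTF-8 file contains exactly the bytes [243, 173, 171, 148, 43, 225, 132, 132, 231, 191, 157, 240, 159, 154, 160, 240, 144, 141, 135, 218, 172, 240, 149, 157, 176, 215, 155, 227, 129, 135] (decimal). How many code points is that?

Byte at offset 0: 0xF3 = 11110011 → 4-byte char (#1). Advance 4.
Byte at offset 4: 0x2B = 00101011 → 1-byte char (#2). Advance 1.
Byte at offset 5: 0xE1 = 11100001 → 3-byte char (#3). Advance 3.
Byte at offset 8: 0xE7 = 11100111 → 3-byte char (#4). Advance 3.
Byte at offset 11: 0xF0 = 11110000 → 4-byte char (#5). Advance 4.
Byte at offset 15: 0xF0 = 11110000 → 4-byte char (#6). Advance 4.
Byte at offset 19: 0xDA = 11011010 → 2-byte char (#7). Advance 2.
Byte at offset 21: 0xF0 = 11110000 → 4-byte char (#8). Advance 4.
Byte at offset 25: 0xD7 = 11010111 → 2-byte char (#9). Advance 2.
Byte at offset 27: 0xE3 = 11100011 → 3-byte char (#10). Advance 3.
Reached end at offset 30 after 10 code points.

10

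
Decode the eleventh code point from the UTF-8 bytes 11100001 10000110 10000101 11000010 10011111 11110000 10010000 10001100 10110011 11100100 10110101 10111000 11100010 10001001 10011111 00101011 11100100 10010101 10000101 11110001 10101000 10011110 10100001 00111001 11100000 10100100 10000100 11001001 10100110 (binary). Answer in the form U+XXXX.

Offset 0: leading byte 0xE1 = 11100001 → 3-byte char #1 = E1 86 85.
Offset 3: leading byte 0xC2 = 11000010 → 2-byte char #2 = C2 9F.
Offset 5: leading byte 0xF0 = 11110000 → 4-byte char #3 = F0 90 8C B3.
Offset 9: leading byte 0xE4 = 11100100 → 3-byte char #4 = E4 B5 B8.
Offset 12: leading byte 0xE2 = 11100010 → 3-byte char #5 = E2 89 9F.
Offset 15: leading byte 0x2B = 00101011 → 1-byte char #6 = 2B.
Offset 16: leading byte 0xE4 = 11100100 → 3-byte char #7 = E4 95 85.
Offset 19: leading byte 0xF1 = 11110001 → 4-byte char #8 = F1 A8 9E A1.
Offset 23: leading byte 0x39 = 00111001 → 1-byte char #9 = 39.
Offset 24: leading byte 0xE0 = 11100000 → 3-byte char #10 = E0 A4 84.
Offset 27: leading byte 0xC9 = 11001001 → 2-byte char #11 = C9 A6.
Leading byte 0xC9 = 11001001 matches 110xxxxx → 2-byte sequence.
Byte 1: 0xC9 = 11001001, payload 01001 (5 bits).
Byte 2: 0xA6 = 10100110 (10xxxxxx ✓), payload 100110.
Concatenate: 01001100110 = 0x266 (11 bits → U+0266).

U+0266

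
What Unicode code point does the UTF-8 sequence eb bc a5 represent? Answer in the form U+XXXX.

Leading byte 0xEB = 11101011 matches 1110xxxx → 3-byte sequence.
Byte 1: 0xEB = 11101011, payload 1011 (4 bits).
Byte 2: 0xBC = 10111100 (10xxxxxx ✓), payload 111100.
Byte 3: 0xA5 = 10100101 (10xxxxxx ✓), payload 100101.
Concatenate: 1011111100100101 = 0xBF25 (16 bits → U+BF25).

U+BF25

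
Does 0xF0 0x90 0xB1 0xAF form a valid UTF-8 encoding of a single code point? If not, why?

Leading byte 0xF0 = 11110000 → 4-byte form.
Continuation bytes 0x90=10010000, 0xB1=10110001, 0xAF=10101111 all match 10xxxxxx.
Decoded value 0x10C6F is ≥ 0x10000 (shortest form) and not a surrogate.

valid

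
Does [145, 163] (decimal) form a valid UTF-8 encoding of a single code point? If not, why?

invalid (continuation byte with no leading byte)

Byte 0x91 = 10010001 has the form 10xxxxxx — a continuation byte — but there is no preceding leading byte.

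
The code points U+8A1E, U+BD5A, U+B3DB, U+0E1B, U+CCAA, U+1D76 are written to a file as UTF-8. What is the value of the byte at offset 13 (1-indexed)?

1-indexed offset 13 is 0-indexed offset 12.
U+8A1E → 3-byte form E8 A8 9E at offsets 0–2.
U+BD5A → 3-byte form EB B5 9A at offsets 3–5.
U+B3DB → 3-byte form EB 8F 9B at offsets 6–8.
U+0E1B → 3-byte form E0 B8 9B at offsets 9–11.
U+CCAA → 3-byte form EC B2 AA at offsets 12–14.
Offset 12 falls in char 5's range; it's byte 1 of EC B2 AA = 0xEC.

0xEC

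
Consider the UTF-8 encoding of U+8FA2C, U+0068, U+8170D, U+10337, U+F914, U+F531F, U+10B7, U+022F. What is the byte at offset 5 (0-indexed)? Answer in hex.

U+8FA2C → 4-byte form F2 8F A8 AC at offsets 0–3.
U+0068 → 1-byte form 68 at offsets 4–4.
U+8170D → 4-byte form F2 81 9C 8D at offsets 5–8.
Offset 5 falls in char 3's range; it's byte 1 of F2 81 9C 8D = 0xF2.

0xF2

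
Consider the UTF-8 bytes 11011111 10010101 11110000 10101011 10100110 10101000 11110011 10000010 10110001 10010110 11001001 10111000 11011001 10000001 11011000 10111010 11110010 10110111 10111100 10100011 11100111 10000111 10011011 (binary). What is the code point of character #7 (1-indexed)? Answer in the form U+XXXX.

Offset 0: leading byte 0xDF = 11011111 → 2-byte char #1 = DF 95.
Offset 2: leading byte 0xF0 = 11110000 → 4-byte char #2 = F0 AB A6 A8.
Offset 6: leading byte 0xF3 = 11110011 → 4-byte char #3 = F3 82 B1 96.
Offset 10: leading byte 0xC9 = 11001001 → 2-byte char #4 = C9 B8.
Offset 12: leading byte 0xD9 = 11011001 → 2-byte char #5 = D9 81.
Offset 14: leading byte 0xD8 = 11011000 → 2-byte char #6 = D8 BA.
Offset 16: leading byte 0xF2 = 11110010 → 4-byte char #7 = F2 B7 BC A3.
Leading byte 0xF2 = 11110010 matches 11110xxx → 4-byte sequence.
Byte 1: 0xF2 = 11110010, payload 010 (3 bits).
Byte 2: 0xB7 = 10110111 (10xxxxxx ✓), payload 110111.
Byte 3: 0xBC = 10111100 (10xxxxxx ✓), payload 111100.
Byte 4: 0xA3 = 10100011 (10xxxxxx ✓), payload 100011.
Concatenate: 010110111111100100011 = 0xB7F23 (21 bits → U+B7F23).

U+B7F23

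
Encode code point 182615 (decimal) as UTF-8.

U+2C957 = 0x2C957 = 182615 decimal. In range U+10000–U+10FFFF → 4-byte form: 11110xxx 10xxxxxx 10xxxxxx 10xxxxxx.
Binary (21 bits): 000101100100101010111.
Split 3+6+6+6: 000 | 101100 | 100101 | 010111.
Byte 1: 11110000 = 0xF0.
Byte 2: 10101100 = 0xAC.
Byte 3: 10100101 = 0xA5.
Byte 4: 10010111 = 0x97.

F0 AC A5 97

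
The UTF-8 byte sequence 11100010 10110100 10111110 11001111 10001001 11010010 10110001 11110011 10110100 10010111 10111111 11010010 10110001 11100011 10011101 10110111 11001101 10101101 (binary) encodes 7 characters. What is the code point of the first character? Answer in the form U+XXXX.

Offset 0: leading byte 0xE2 = 11100010 → 3-byte char #1 = E2 B4 BE.
Leading byte 0xE2 = 11100010 matches 1110xxxx → 3-byte sequence.
Byte 1: 0xE2 = 11100010, payload 0010 (4 bits).
Byte 2: 0xB4 = 10110100 (10xxxxxx ✓), payload 110100.
Byte 3: 0xBE = 10111110 (10xxxxxx ✓), payload 111110.
Concatenate: 0010110100111110 = 0x2D3E (16 bits → U+2D3E).

U+2D3E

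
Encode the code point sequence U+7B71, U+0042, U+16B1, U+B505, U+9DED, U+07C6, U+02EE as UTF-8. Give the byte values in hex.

U+7B71: 3-byte form → E7 AD B1.
U+0042: 1-byte form → 42.
U+16B1: 3-byte form → E1 9A B1.
U+B505: 3-byte form → EB 94 85.
U+9DED: 3-byte form → E9 B7 AD.
U+07C6: 2-byte form → DF 86.
U+02EE: 2-byte form → CB AE.
Concatenated (17 bytes): E7 AD B1 42 E1 9A B1 EB 94 85 E9 B7 AD DF 86 CB AE.

E7 AD B1 42 E1 9A B1 EB 94 85 E9 B7 AD DF 86 CB AE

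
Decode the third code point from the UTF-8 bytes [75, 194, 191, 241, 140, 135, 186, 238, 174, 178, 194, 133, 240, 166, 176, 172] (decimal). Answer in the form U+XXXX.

Offset 0: leading byte 0x4B = 01001011 → 1-byte char #1 = 4B.
Offset 1: leading byte 0xC2 = 11000010 → 2-byte char #2 = C2 BF.
Offset 3: leading byte 0xF1 = 11110001 → 4-byte char #3 = F1 8C 87 BA.
Leading byte 0xF1 = 11110001 matches 11110xxx → 4-byte sequence.
Byte 1: 0xF1 = 11110001, payload 001 (3 bits).
Byte 2: 0x8C = 10001100 (10xxxxxx ✓), payload 001100.
Byte 3: 0x87 = 10000111 (10xxxxxx ✓), payload 000111.
Byte 4: 0xBA = 10111010 (10xxxxxx ✓), payload 111010.
Concatenate: 001001100000111111010 = 0x4C1FA (21 bits → U+4C1FA).

U+4C1FA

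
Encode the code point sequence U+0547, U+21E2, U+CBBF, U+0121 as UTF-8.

U+0547: 2-byte form → D5 87.
U+21E2: 3-byte form → E2 87 A2.
U+CBBF: 3-byte form → EC AE BF.
U+0121: 2-byte form → C4 A1.
Concatenated (10 bytes): D5 87 E2 87 A2 EC AE BF C4 A1.

D5 87 E2 87 A2 EC AE BF C4 A1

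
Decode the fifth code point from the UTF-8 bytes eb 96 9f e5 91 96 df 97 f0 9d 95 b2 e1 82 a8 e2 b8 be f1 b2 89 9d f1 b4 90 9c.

U+10A8

Offset 0: leading byte 0xEB = 11101011 → 3-byte char #1 = EB 96 9F.
Offset 3: leading byte 0xE5 = 11100101 → 3-byte char #2 = E5 91 96.
Offset 6: leading byte 0xDF = 11011111 → 2-byte char #3 = DF 97.
Offset 8: leading byte 0xF0 = 11110000 → 4-byte char #4 = F0 9D 95 B2.
Offset 12: leading byte 0xE1 = 11100001 → 3-byte char #5 = E1 82 A8.
Leading byte 0xE1 = 11100001 matches 1110xxxx → 3-byte sequence.
Byte 1: 0xE1 = 11100001, payload 0001 (4 bits).
Byte 2: 0x82 = 10000010 (10xxxxxx ✓), payload 000010.
Byte 3: 0xA8 = 10101000 (10xxxxxx ✓), payload 101000.
Concatenate: 0001000010101000 = 0x10A8 (16 bits → U+10A8).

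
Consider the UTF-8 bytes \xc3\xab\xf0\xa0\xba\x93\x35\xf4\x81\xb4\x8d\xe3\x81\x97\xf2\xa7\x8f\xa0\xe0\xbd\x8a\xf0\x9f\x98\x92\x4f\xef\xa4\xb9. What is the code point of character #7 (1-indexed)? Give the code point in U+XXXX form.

U+0F4A

Offset 0: leading byte 0xC3 = 11000011 → 2-byte char #1 = C3 AB.
Offset 2: leading byte 0xF0 = 11110000 → 4-byte char #2 = F0 A0 BA 93.
Offset 6: leading byte 0x35 = 00110101 → 1-byte char #3 = 35.
Offset 7: leading byte 0xF4 = 11110100 → 4-byte char #4 = F4 81 B4 8D.
Offset 11: leading byte 0xE3 = 11100011 → 3-byte char #5 = E3 81 97.
Offset 14: leading byte 0xF2 = 11110010 → 4-byte char #6 = F2 A7 8F A0.
Offset 18: leading byte 0xE0 = 11100000 → 3-byte char #7 = E0 BD 8A.
Leading byte 0xE0 = 11100000 matches 1110xxxx → 3-byte sequence.
Byte 1: 0xE0 = 11100000, payload 0000 (4 bits).
Byte 2: 0xBD = 10111101 (10xxxxxx ✓), payload 111101.
Byte 3: 0x8A = 10001010 (10xxxxxx ✓), payload 001010.
Concatenate: 0000111101001010 = 0xF4A (16 bits → U+0F4A).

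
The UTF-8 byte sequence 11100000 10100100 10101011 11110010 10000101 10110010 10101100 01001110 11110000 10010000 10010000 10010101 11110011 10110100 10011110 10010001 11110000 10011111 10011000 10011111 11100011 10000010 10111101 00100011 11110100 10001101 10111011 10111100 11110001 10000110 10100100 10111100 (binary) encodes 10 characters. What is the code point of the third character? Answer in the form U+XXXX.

Offset 0: leading byte 0xE0 = 11100000 → 3-byte char #1 = E0 A4 AB.
Offset 3: leading byte 0xF2 = 11110010 → 4-byte char #2 = F2 85 B2 AC.
Offset 7: leading byte 0x4E = 01001110 → 1-byte char #3 = 4E.
Leading byte 0x4E = 01001110 matches 0xxxxxxx → 1-byte sequence.
Byte 1: 0x4E = 01001110, payload 1001110 (7 bits).
Concatenate: 1001110 = 0x4E (7 bits → U+004E).

U+004E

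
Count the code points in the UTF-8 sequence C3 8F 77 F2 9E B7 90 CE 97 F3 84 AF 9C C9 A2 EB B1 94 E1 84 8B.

Byte at offset 0: 0xC3 = 11000011 → 2-byte char (#1). Advance 2.
Byte at offset 2: 0x77 = 01110111 → 1-byte char (#2). Advance 1.
Byte at offset 3: 0xF2 = 11110010 → 4-byte char (#3). Advance 4.
Byte at offset 7: 0xCE = 11001110 → 2-byte char (#4). Advance 2.
Byte at offset 9: 0xF3 = 11110011 → 4-byte char (#5). Advance 4.
Byte at offset 13: 0xC9 = 11001001 → 2-byte char (#6). Advance 2.
Byte at offset 15: 0xEB = 11101011 → 3-byte char (#7). Advance 3.
Byte at offset 18: 0xE1 = 11100001 → 3-byte char (#8). Advance 3.
Reached end at offset 21 after 8 code points.

8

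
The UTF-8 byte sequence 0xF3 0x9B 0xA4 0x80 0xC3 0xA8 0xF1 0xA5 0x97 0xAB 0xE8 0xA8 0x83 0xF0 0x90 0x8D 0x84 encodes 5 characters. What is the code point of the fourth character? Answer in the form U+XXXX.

Offset 0: leading byte 0xF3 = 11110011 → 4-byte char #1 = F3 9B A4 80.
Offset 4: leading byte 0xC3 = 11000011 → 2-byte char #2 = C3 A8.
Offset 6: leading byte 0xF1 = 11110001 → 4-byte char #3 = F1 A5 97 AB.
Offset 10: leading byte 0xE8 = 11101000 → 3-byte char #4 = E8 A8 83.
Leading byte 0xE8 = 11101000 matches 1110xxxx → 3-byte sequence.
Byte 1: 0xE8 = 11101000, payload 1000 (4 bits).
Byte 2: 0xA8 = 10101000 (10xxxxxx ✓), payload 101000.
Byte 3: 0x83 = 10000011 (10xxxxxx ✓), payload 000011.
Concatenate: 1000101000000011 = 0x8A03 (16 bits → U+8A03).

U+8A03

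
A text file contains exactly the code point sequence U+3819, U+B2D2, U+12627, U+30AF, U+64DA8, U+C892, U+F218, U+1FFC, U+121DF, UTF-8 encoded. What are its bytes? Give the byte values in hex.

U+3819: 3-byte form → E3 A0 99.
U+B2D2: 3-byte form → EB 8B 92.
U+12627: 4-byte form → F0 92 98 A7.
U+30AF: 3-byte form → E3 82 AF.
U+64DA8: 4-byte form → F1 A4 B6 A8.
U+C892: 3-byte form → EC A2 92.
U+F218: 3-byte form → EF 88 98.
U+1FFC: 3-byte form → E1 BF BC.
U+121DF: 4-byte form → F0 92 87 9F.
Concatenated (30 bytes): E3 A0 99 EB 8B 92 F0 92 98 A7 E3 82 AF F1 A4 B6 A8 EC A2 92 EF 88 98 E1 BF BC F0 92 87 9F.

E3 A0 99 EB 8B 92 F0 92 98 A7 E3 82 AF F1 A4 B6 A8 EC A2 92 EF 88 98 E1 BF BC F0 92 87 9F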